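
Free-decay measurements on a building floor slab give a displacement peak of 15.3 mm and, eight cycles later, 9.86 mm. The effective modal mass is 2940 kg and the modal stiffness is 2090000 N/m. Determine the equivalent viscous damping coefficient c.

1370 N·s/m

Logarithmic decrement δ = (1/n)·ln(x₀/x_n) = (1/8)·ln(15.3/9.86) = (1/8)·ln(1.552) = 0.05492.
ζ = δ/√(4π² + δ²) = 0.05492/√(39.48 + 0.00302) = 0.05492/6.283 = 0.008741.
c = ζ · 2√(km) = 0.008741 × 2√(2090000 × 2940) = 0.008741 × 156800 = 1370 N·s/m.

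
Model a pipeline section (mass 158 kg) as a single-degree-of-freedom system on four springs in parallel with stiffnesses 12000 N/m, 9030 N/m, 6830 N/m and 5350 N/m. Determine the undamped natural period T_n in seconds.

0.433 s

Parallel springs add: k_eq = 12000 + 9030 + 6830 + 5350 = 33210 N/m.
ω_n = √(k_eq/m) = √(33210/158) = √210.2 = 14.50 rad/s.
T_n = 2π/ω_n = 6.283/14.50 = 0.4334 s.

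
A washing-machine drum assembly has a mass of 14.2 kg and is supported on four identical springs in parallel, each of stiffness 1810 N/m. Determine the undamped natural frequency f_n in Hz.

3.59 Hz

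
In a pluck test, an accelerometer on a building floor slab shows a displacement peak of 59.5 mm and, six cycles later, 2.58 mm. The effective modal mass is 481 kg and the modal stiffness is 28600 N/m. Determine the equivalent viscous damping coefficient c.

615 N·s/m

Logarithmic decrement δ = (1/n)·ln(x₀/x_n) = (1/6)·ln(59.5/2.58) = (1/6)·ln(23.06) = 0.5230.
ζ = δ/√(4π² + δ²) = 0.5230/√(39.48 + 0.274) = 0.5230/6.305 = 0.08296.
c = ζ · 2√(km) = 0.08296 × 2√(28600 × 481) = 0.08296 × 7418 = 615.4 N·s/m.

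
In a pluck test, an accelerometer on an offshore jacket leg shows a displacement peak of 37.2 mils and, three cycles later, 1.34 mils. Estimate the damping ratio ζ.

Logarithmic decrement δ = (1/n)·ln(x₀/x_n) = (1/3)·ln(37.2/1.34) = (1/3)·ln(27.76) = 1.108.
ζ = δ/√(4π² + δ²) = 1.108/√(39.48 + 1.23) = 1.108/6.380 = 0.1736.

0.174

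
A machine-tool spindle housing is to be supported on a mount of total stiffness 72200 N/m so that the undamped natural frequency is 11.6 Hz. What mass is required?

ω_n = 2πf_n = 2π × 11.6 = 72.88 rad/s.
m = k/ω_n² = 72200/72.88² = 72200/5312 = 13.59 kg.

13.6 kg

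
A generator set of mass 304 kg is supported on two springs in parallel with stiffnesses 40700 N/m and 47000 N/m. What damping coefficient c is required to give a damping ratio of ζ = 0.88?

9090 N·s/m

Parallel springs add: k_eq = 40700 + 47000 = 87700 N/m.
c_c = 2√(k_eq·m) = 2√(87700 × 304) = 10330 N·s/m.
c = ζ·c_c = 0.88 × 10330 = 9088 N·s/m.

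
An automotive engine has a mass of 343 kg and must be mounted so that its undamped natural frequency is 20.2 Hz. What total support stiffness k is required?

ω_n = 2πf_n = 2π × 20.2 = 126.9 rad/s.
k = m·ω_n² = 343 × 126.9² = 343 × 16110 = 5525000 N/m.

5530000 N/m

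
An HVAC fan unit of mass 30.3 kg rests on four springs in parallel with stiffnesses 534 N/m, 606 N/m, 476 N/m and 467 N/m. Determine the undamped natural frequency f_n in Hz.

Parallel springs add: k_eq = 534 + 606 + 476 + 467 = 2083 N/m.
ω_n = √(k_eq/m) = √(2083/30.3) = √68.75 = 8.291 rad/s.
f_n = ω_n/(2π) = 8.291/6.283 = 1.320 Hz.

1.32 Hz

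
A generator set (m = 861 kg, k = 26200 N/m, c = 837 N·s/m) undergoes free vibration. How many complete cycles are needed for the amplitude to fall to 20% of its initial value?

3 cycles

ζ = c/(2√(km)) = 837/(2√(26200 × 861)) = 837/9499 = 0.08811.
Logarithmic decrement δ = 2πζ/√(1 − ζ²) = 2π × 0.08811/√(1 − 0.00776) = 0.5558.
x_n/x₀ = e^(−nδ) ≤ 0.2; take ln: n ≥ ln(1/0.2)/δ = 1.609/0.5558 = 2.896.
So 3 complete cycles are required.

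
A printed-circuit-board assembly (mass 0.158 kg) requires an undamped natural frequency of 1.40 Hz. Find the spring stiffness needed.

12.2 N/m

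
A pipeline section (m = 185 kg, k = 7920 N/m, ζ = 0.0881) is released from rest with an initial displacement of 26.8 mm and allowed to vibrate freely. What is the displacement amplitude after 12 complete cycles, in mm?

0.0340 mm

Logarithmic decrement δ = 2πζ/√(1 − ζ²) = 2π × 0.08810/√(1 − 0.00776) = 0.5557.
After n cycles, x_n/x₀ = e^(−nδ), so x_12 = 26.8 × e^(−12 × 0.5557) = 26.8 × 0.001270 = 0.03404 mm.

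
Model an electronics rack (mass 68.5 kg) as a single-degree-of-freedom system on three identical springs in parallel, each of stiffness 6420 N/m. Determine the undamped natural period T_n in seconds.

0.375 s

Parallel springs add: k_eq = 3 × 6420 = 19260 N/m.
ω_n = √(k_eq/m) = √(19260/68.5) = √281.2 = 16.77 rad/s.
T_n = 2π/ω_n = 6.283/16.77 = 0.3747 s.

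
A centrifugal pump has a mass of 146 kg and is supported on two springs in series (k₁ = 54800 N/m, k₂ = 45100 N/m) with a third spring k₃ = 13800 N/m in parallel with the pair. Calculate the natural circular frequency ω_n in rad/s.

16.2 rad/s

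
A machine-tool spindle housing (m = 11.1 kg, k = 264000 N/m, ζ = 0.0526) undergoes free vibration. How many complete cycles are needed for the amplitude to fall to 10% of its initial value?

Logarithmic decrement δ = 2πζ/√(1 − ζ²) = 2π × 0.05260/√(1 − 0.00277) = 0.3310.
x_n/x₀ = e^(−nδ) ≤ 0.1; take ln: n ≥ ln(1/0.1)/δ = 2.303/0.3310 = 6.957.
So 7 complete cycles are required.

7 cycles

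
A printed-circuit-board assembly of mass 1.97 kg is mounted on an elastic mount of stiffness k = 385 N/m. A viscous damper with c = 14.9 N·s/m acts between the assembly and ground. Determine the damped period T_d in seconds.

ω_n = √(k/m) = √(385.0/1.97) = 13.98 rad/s.
Critical damping c_c = 2√(k·m) = 2√(385.0 × 1.97) = 55.08 N·s/m, so ζ = c/c_c = 14.9/55.08 = 0.2705.
ω_d = ω_n√(1 − ζ²) = 13.98 × √(1 − 0.0732) = 13.46 rad/s.
T_d = 2π/ω_d = 0.4669 s.

0.467 s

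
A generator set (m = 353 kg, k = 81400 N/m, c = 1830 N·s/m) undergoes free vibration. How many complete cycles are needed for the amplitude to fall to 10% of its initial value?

3 cycles

ζ = c/(2√(km)) = 1830/(2√(81400 × 353)) = 1830/10720 = 0.1707.
Logarithmic decrement δ = 2πζ/√(1 − ζ²) = 2π × 0.1707/√(1 − 0.0291) = 1.088.
x_n/x₀ = e^(−nδ) ≤ 0.1; take ln: n ≥ ln(1/0.1)/δ = 2.303/1.088 = 2.115.
So 3 complete cycles are required.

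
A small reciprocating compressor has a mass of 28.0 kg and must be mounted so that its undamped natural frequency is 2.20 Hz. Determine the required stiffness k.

ω_n = 2πf_n = 2π × 2.20 = 13.82 rad/s.
k = m·ω_n² = 28.0 × 13.82² = 28.0 × 191.1 = 5350 N/m.

5350 N/m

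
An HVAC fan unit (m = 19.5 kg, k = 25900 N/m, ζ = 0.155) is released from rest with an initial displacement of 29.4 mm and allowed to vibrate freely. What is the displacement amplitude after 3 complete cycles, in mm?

1.53 mm

Logarithmic decrement δ = 2πζ/√(1 − ζ²) = 2π × 0.1550/√(1 − 0.0240) = 0.9858.
After n cycles, x_n/x₀ = e^(−nδ), so x_3 = 29.4 × e^(−3 × 0.9858) = 29.4 × 0.05195 = 1.527 mm.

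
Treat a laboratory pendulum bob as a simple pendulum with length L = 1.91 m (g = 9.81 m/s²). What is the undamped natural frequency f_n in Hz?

0.361 Hz

For a simple pendulum ω_n = √(g/L) = √(9.81/1.91) = √5.136 = 2.266 rad/s.
f_n = ω_n/(2π) = 2.266/6.283 = 0.3607 Hz.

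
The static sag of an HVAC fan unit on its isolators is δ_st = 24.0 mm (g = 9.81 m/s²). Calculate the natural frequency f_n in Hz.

3.22 Hz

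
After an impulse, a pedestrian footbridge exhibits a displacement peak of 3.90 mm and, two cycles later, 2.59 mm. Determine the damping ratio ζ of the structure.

Logarithmic decrement δ = (1/n)·ln(x₀/x_n) = (1/2)·ln(3.90/2.59) = (1/2)·ln(1.506) = 0.2047.
ζ = δ/√(4π² + δ²) = 0.2047/√(39.48 + 0.0419) = 0.2047/6.287 = 0.03256.

0.0326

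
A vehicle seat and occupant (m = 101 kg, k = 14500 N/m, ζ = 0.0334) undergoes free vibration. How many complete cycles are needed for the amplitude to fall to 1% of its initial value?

Logarithmic decrement δ = 2πζ/√(1 − ζ²) = 2π × 0.03340/√(1 − 0.00112) = 0.2100.
x_n/x₀ = e^(−nδ) ≤ 0.01; take ln: n ≥ ln(1/0.01)/δ = 4.605/0.2100 = 21.93.
So 22 complete cycles are required.

22 cycles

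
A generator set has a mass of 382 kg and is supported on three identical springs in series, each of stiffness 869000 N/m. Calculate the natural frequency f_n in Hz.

Series springs: 1/k_eq = 3/869000, so k_eq = 869000/3 = 289700 N/m.
ω_n = √(k_eq/m) = √(289700/382) = √758.3 = 27.54 rad/s.
f_n = ω_n/(2π) = 27.54/6.283 = 4.383 Hz.

4.38 Hz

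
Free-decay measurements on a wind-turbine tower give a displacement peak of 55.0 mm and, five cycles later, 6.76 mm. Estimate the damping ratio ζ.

0.0666

Logarithmic decrement δ = (1/n)·ln(x₀/x_n) = (1/5)·ln(55.0/6.76) = (1/5)·ln(8.136) = 0.4193.
ζ = δ/√(4π² + δ²) = 0.4193/√(39.48 + 0.176) = 0.4193/6.297 = 0.06658.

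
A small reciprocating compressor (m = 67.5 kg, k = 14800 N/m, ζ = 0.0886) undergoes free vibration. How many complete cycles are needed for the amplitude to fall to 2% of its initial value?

Logarithmic decrement δ = 2πζ/√(1 − ζ²) = 2π × 0.08860/√(1 − 0.00785) = 0.5589.
x_n/x₀ = e^(−nδ) ≤ 0.02; take ln: n ≥ ln(1/0.02)/δ = 3.912/0.5589 = 7.000.
So 7 complete cycles are required.

7 cycles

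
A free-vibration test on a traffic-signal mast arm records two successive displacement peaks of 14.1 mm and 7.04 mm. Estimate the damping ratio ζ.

0.110

Logarithmic decrement δ = (1/n)·ln(x₀/x_n) = (1/1)·ln(14.1/7.04) = (1/1)·ln(2.003) = 0.6946.
ζ = δ/√(4π² + δ²) = 0.6946/√(39.48 + 0.482) = 0.6946/6.321 = 0.1099.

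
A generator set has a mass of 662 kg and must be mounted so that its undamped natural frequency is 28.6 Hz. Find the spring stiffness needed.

21400000 N/m

ω_n = 2πf_n = 2π × 28.6 = 179.7 rad/s.
k = m·ω_n² = 662 × 179.7² = 662 × 32290 = 21380000 N/m.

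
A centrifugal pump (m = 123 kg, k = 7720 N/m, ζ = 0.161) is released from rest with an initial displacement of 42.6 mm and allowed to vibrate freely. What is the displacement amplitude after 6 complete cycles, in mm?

0.0909 mm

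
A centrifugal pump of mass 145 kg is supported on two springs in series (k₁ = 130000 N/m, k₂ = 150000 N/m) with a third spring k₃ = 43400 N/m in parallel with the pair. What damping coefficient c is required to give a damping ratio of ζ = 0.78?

Series pair: k_s = k₁k₂/(k₁+k₂) = (130000)(150000)/(130000 + 150000) = 69640 N/m. In parallel with k₃: k_eq = 69640 + 43400 = 113000 N/m.
c_c = 2√(k_eq·m) = 2√(113000 × 145) = 8097 N·s/m.
c = ζ·c_c = 0.78 × 8097 = 6316 N·s/m.

6320 N·s/m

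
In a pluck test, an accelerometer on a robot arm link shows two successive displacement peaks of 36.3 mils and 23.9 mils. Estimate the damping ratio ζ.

0.0664

Logarithmic decrement δ = (1/n)·ln(x₀/x_n) = (1/1)·ln(36.3/23.9) = (1/1)·ln(1.519) = 0.4179.
ζ = δ/√(4π² + δ²) = 0.4179/√(39.48 + 0.175) = 0.4179/6.297 = 0.06637.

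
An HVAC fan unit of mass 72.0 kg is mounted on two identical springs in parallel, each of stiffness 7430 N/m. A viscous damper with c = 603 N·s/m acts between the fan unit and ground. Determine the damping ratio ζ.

0.291

Parallel springs add: k_eq = 2 × 7430 = 14860 N/m.
ω_n = √(k_eq/m) = √(14860/72.0) = 14.37 rad/s.
Critical damping c_c = 2√(k_eq·m) = 2√(14860 × 72.0) = 2069 N·s/m, so ζ = c/c_c = 603/2069 = 0.2915.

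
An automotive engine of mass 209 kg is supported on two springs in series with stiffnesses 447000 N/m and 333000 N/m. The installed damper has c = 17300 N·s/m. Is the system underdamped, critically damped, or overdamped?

Series springs: 1/k_eq = 1/447000 + 1/333000 = 5.240×10^-6, so k_eq = 190800 N/m.
c_c = 2√(k_eq·m) = 12630 N·s/m; ζ = c/c_c = 17300/12630 = 1.37.
Since ζ > 1 the system is overdamped.

overdamped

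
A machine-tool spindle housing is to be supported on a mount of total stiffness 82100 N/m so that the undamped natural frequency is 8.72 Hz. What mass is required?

27.3 kg

ω_n = 2πf_n = 2π × 8.72 = 54.79 rad/s.
m = k/ω_n² = 82100/54.79² = 82100/3002 = 27.35 kg.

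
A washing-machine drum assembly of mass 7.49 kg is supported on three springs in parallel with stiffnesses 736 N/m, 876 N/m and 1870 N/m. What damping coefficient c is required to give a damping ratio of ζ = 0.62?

200 N·s/m

Parallel springs add: k_eq = 736 + 876 + 1870 = 3482 N/m.
c_c = 2√(k_eq·m) = 2√(3482 × 7.49) = 323.0 N·s/m.
c = ζ·c_c = 0.62 × 323.0 = 200.3 N·s/m.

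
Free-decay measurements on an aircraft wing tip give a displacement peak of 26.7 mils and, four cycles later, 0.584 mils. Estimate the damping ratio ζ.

0.150

Logarithmic decrement δ = (1/n)·ln(x₀/x_n) = (1/4)·ln(26.7/0.584) = (1/4)·ln(45.72) = 0.9556.
ζ = δ/√(4π² + δ²) = 0.9556/√(39.48 + 0.913) = 0.9556/6.355 = 0.1504.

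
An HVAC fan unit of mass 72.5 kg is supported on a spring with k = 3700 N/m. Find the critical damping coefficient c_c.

c_c = 2√(k·m) = 2√(3700 × 72.5) = 2 × 517.9 = 1036 N·s/m.

1040 N·s/m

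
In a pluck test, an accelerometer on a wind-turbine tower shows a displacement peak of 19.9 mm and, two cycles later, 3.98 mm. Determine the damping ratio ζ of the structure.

0.127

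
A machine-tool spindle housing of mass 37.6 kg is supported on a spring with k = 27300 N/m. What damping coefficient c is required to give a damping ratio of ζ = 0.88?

c_c = 2√(k·m) = 2√(27300 × 37.6) = 2026 N·s/m.
c = ζ·c_c = 0.88 × 2026 = 1783 N·s/m.

1780 N·s/m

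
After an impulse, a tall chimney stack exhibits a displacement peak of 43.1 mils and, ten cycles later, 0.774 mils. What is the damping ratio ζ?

Logarithmic decrement δ = (1/n)·ln(x₀/x_n) = (1/10)·ln(43.1/0.774) = (1/10)·ln(55.68) = 0.4020.
ζ = δ/√(4π² + δ²) = 0.4020/√(39.48 + 0.162) = 0.4020/6.296 = 0.06385.

0.0638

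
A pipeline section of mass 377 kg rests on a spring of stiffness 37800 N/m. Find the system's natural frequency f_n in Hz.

1.59 Hz

ω_n = √(k/m) = √(37800/377) = √100.3 = 10.01 rad/s.
f_n = ω_n/(2π) = 10.01/6.283 = 1.594 Hz.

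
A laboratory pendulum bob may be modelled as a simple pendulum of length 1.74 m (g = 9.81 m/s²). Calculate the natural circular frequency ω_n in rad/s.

For a simple pendulum ω_n = √(g/L) = √(9.81/1.74) = √5.638 = 2.374 rad/s.

2.37 rad/s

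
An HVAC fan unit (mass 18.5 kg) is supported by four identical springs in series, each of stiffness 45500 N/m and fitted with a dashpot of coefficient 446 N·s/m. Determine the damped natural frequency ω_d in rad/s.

Series springs: 1/k_eq = 4/45500, so k_eq = 45500/4 = 11380 N/m.
ω_n = √(k_eq/m) = √(11380/18.5) = 24.80 rad/s.
Critical damping c_c = 2√(k_eq·m) = 2√(11380 × 18.5) = 917.5 N·s/m, so ζ = c/c_c = 446/917.5 = 0.4861.
ω_d = ω_n√(1 − ζ²) = 24.80 × √(1 − 0.236) = 21.67 rad/s.

21.7 rad/s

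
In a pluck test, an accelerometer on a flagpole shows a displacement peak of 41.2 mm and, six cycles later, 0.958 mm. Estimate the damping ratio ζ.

Logarithmic decrement δ = (1/n)·ln(x₀/x_n) = (1/6)·ln(41.2/0.958) = (1/6)·ln(43.01) = 0.6269.
ζ = δ/√(4π² + δ²) = 0.6269/√(39.48 + 0.393) = 0.6269/6.314 = 0.09928.

0.0993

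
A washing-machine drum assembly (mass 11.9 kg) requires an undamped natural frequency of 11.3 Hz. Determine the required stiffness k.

60000 N/m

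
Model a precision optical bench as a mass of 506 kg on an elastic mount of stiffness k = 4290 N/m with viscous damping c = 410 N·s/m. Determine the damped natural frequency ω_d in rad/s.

ω_n = √(k/m) = √(4290/506) = 2.912 rad/s.
Critical damping c_c = 2√(k·m) = 2√(4290 × 506) = 2947 N·s/m, so ζ = c/c_c = 410/2947 = 0.1391.
ω_d = ω_n√(1 − ζ²) = 2.912 × √(1 − 0.0194) = 2.883 rad/s.

2.88 rad/s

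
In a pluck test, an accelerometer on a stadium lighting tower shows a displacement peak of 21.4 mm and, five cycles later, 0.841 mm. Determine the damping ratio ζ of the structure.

Logarithmic decrement δ = (1/n)·ln(x₀/x_n) = (1/5)·ln(21.4/0.841) = (1/5)·ln(25.45) = 0.6473.
ζ = δ/√(4π² + δ²) = 0.6473/√(39.48 + 0.419) = 0.6473/6.316 = 0.1025.

0.102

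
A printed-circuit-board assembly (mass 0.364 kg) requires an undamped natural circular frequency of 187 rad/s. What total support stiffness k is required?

k = m·ω_n² = 0.364 × 187.0² = 0.364 × 34970 = 12730 N/m.

12700 N/m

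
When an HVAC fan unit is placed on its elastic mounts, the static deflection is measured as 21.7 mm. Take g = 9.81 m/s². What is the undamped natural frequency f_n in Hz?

ω_n = √(g/δ_st) = √(9.81/0.0217) = √452.1 = 21.26 rad/s.
f_n = ω_n/(2π) = 21.26/6.283 = 3.384 Hz.

3.38 Hz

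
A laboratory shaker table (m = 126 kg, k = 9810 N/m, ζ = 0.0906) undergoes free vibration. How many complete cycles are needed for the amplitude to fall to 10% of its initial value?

5 cycles

Logarithmic decrement δ = 2πζ/√(1 − ζ²) = 2π × 0.09060/√(1 − 0.00821) = 0.5716.
x_n/x₀ = e^(−nδ) ≤ 0.1; take ln: n ≥ ln(1/0.1)/δ = 2.303/0.5716 = 4.028.
So 5 complete cycles are required.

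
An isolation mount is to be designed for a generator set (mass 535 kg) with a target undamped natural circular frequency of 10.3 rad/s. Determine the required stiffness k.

56800 N/m

k = m·ω_n² = 535 × 10.30² = 535 × 106.1 = 56760 N/m.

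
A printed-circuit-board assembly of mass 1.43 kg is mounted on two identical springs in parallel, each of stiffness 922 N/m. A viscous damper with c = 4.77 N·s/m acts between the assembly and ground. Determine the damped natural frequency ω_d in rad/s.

35.9 rad/s

Parallel springs add: k_eq = 2 × 922 = 1844 N/m.
ω_n = √(k_eq/m) = √(1844/1.43) = 35.91 rad/s.
Critical damping c_c = 2√(k_eq·m) = 2√(1844 × 1.43) = 102.7 N·s/m, so ζ = c/c_c = 4.77/102.7 = 0.04645.
ω_d = ω_n√(1 − ζ²) = 35.91 × √(1 − 0.00216) = 35.87 rad/s.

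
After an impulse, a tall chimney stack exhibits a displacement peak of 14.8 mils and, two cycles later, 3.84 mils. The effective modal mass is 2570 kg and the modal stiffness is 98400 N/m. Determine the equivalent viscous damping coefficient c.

Logarithmic decrement δ = (1/n)·ln(x₀/x_n) = (1/2)·ln(14.8/3.84) = (1/2)·ln(3.854) = 0.6746.
ζ = δ/√(4π² + δ²) = 0.6746/√(39.48 + 0.455) = 0.6746/6.319 = 0.1067.
c = ζ · 2√(km) = 0.1067 × 2√(98400 × 2570) = 0.1067 × 31800 = 3395 N·s/m.

3400 N·s/m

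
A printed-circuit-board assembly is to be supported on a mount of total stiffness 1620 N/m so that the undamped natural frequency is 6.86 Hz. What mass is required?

ω_n = 2πf_n = 2π × 6.86 = 43.10 rad/s.
m = k/ω_n² = 1620/43.10² = 1620/1858 = 0.8720 kg.

0.872 kg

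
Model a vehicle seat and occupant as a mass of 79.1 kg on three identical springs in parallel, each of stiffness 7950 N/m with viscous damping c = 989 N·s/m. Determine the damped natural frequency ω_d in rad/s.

Parallel springs add: k_eq = 3 × 7950 = 23850 N/m.
ω_n = √(k_eq/m) = √(23850/79.1) = 17.36 rad/s.
Critical damping c_c = 2√(k_eq·m) = 2√(23850 × 79.1) = 2747 N·s/m, so ζ = c/c_c = 989/2747 = 0.3600.
ω_d = ω_n√(1 − ζ²) = 17.36 × √(1 − 0.130) = 16.20 rad/s.

16.2 rad/s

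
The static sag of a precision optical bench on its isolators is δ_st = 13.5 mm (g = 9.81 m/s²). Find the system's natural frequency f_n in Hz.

ω_n = √(g/δ_st) = √(9.81/0.0135) = √726.7 = 26.96 rad/s.
f_n = ω_n/(2π) = 26.96/6.283 = 4.290 Hz.

4.29 Hz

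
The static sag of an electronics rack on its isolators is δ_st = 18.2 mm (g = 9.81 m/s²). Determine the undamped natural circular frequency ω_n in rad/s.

ω_n = √(g/δ_st) = √(9.81/0.0182) = √539.0 = 23.22 rad/s.

23.2 rad/s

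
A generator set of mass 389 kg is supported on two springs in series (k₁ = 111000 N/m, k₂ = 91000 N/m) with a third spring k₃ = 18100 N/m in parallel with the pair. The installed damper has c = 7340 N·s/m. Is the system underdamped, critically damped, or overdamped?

underdamped

Series pair: k_s = k₁k₂/(k₁+k₂) = (111000)(91000)/(111000 + 91000) = 50000 N/m. In parallel with k₃: k_eq = 50000 + 18100 = 68100 N/m.
c_c = 2√(k_eq·m) = 10290 N·s/m; ζ = c/c_c = 7340/10290 = 0.713.
Since ζ < 1 the system is underdamped.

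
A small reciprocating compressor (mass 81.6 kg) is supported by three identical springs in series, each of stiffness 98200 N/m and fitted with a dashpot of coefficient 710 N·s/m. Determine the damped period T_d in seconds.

Series springs: 1/k_eq = 3/98200, so k_eq = 98200/3 = 32730 N/m.
ω_n = √(k_eq/m) = √(32730/81.6) = 20.03 rad/s.
Critical damping c_c = 2√(k_eq·m) = 2√(32730 × 81.6) = 3269 N·s/m, so ζ = c/c_c = 710/3269 = 0.2172.
ω_d = ω_n√(1 − ζ²) = 20.03 × √(1 − 0.0472) = 19.55 rad/s.
T_d = 2π/ω_d = 0.3214 s.

0.321 s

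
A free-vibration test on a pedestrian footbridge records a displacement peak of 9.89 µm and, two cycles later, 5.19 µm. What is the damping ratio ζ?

0.0512

Logarithmic decrement δ = (1/n)·ln(x₀/x_n) = (1/2)·ln(9.89/5.19) = (1/2)·ln(1.906) = 0.3224.
ζ = δ/√(4π² + δ²) = 0.3224/√(39.48 + 0.104) = 0.3224/6.291 = 0.05124.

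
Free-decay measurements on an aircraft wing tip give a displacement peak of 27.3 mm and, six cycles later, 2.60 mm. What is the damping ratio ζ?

0.0623

Logarithmic decrement δ = (1/n)·ln(x₀/x_n) = (1/6)·ln(27.3/2.60) = (1/6)·ln(10.50) = 0.3919.
ζ = δ/√(4π² + δ²) = 0.3919/√(39.48 + 0.154) = 0.3919/6.295 = 0.06225.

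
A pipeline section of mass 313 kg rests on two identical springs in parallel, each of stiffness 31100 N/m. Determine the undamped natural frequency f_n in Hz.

Parallel springs add: k_eq = 2 × 31100 = 62200 N/m.
ω_n = √(k_eq/m) = √(62200/313) = √198.7 = 14.10 rad/s.
f_n = ω_n/(2π) = 14.10/6.283 = 2.244 Hz.

2.24 Hz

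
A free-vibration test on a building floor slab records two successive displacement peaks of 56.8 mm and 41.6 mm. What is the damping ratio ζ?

0.0495

Logarithmic decrement δ = (1/n)·ln(x₀/x_n) = (1/1)·ln(56.8/41.6) = (1/1)·ln(1.365) = 0.3114.
ζ = δ/√(4π² + δ²) = 0.3114/√(39.48 + 0.0970) = 0.3114/6.291 = 0.04951.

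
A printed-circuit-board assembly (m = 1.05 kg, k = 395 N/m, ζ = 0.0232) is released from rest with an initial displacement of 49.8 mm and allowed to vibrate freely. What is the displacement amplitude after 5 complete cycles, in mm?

Logarithmic decrement δ = 2πζ/√(1 − ζ²) = 2π × 0.02320/√(1 − 0.000538) = 0.1458.
After n cycles, x_n/x₀ = e^(−nδ), so x_5 = 49.8 × e^(−5 × 0.1458) = 49.8 × 0.4824 = 24.02 mm.

24.0 mm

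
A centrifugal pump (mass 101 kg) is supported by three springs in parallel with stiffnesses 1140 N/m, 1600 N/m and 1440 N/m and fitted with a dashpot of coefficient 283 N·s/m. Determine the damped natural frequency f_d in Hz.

0.999 Hz

Parallel springs add: k_eq = 1140 + 1600 + 1440 = 4180 N/m.
ω_n = √(k_eq/m) = √(4180/101) = 6.433 rad/s.
Critical damping c_c = 2√(k_eq·m) = 2√(4180 × 101) = 1300 N·s/m, so ζ = c/c_c = 283/1300 = 0.2178.
ω_d = ω_n√(1 − ζ²) = 6.433 × √(1 − 0.0474) = 6.279 rad/s.
f_d = ω_d/(2π) = 0.9993 Hz.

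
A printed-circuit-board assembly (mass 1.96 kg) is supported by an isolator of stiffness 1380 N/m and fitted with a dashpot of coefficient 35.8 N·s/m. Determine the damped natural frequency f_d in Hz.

ω_n = √(k/m) = √(1380/1.96) = 26.53 rad/s.
Critical damping c_c = 2√(k·m) = 2√(1380 × 1.96) = 104.0 N·s/m, so ζ = c/c_c = 35.8/104.0 = 0.3442.
ω_d = ω_n√(1 − ζ²) = 26.53 × √(1 − 0.118) = 24.91 rad/s.
f_d = ω_d/(2π) = 3.965 Hz.

3.97 Hz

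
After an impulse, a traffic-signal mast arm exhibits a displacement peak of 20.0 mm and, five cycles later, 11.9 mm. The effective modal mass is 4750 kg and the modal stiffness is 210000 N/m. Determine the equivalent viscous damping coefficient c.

1040 N·s/m

Logarithmic decrement δ = (1/n)·ln(x₀/x_n) = (1/5)·ln(20.0/11.9) = (1/5)·ln(1.681) = 0.1038.
ζ = δ/√(4π² + δ²) = 0.1038/√(39.48 + 0.0108) = 0.1038/6.284 = 0.01652.
c = ζ · 2√(km) = 0.01652 × 2√(210000 × 4750) = 0.01652 × 63170 = 1044 N·s/m.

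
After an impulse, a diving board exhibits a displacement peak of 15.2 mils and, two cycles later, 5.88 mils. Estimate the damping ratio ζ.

0.0754

Logarithmic decrement δ = (1/n)·ln(x₀/x_n) = (1/2)·ln(15.2/5.88) = (1/2)·ln(2.585) = 0.4749.
ζ = δ/√(4π² + δ²) = 0.4749/√(39.48 + 0.226) = 0.4749/6.301 = 0.07536.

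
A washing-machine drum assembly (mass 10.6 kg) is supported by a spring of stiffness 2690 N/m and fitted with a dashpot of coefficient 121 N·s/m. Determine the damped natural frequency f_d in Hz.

ω_n = √(k/m) = √(2690/10.6) = 15.93 rad/s.
Critical damping c_c = 2√(k·m) = 2√(2690 × 10.6) = 337.7 N·s/m, so ζ = c/c_c = 121/337.7 = 0.3583.
ω_d = ω_n√(1 − ζ²) = 15.93 × √(1 − 0.128) = 14.87 rad/s.
f_d = ω_d/(2π) = 2.367 Hz.

2.37 Hz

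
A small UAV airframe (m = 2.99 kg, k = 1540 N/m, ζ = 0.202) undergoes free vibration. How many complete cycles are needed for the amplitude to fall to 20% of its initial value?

Logarithmic decrement δ = 2πζ/√(1 − ζ²) = 2π × 0.2020/√(1 − 0.0408) = 1.296.
x_n/x₀ = e^(−nδ) ≤ 0.2; take ln: n ≥ ln(1/0.2)/δ = 1.609/1.296 = 1.242.
So 2 complete cycles are required.

2 cycles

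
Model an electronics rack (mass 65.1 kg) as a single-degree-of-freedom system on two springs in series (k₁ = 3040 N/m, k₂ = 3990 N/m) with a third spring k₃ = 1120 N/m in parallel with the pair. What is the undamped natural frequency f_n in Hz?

Series pair: k_s = k₁k₂/(k₁+k₂) = (3040)(3990)/(3040 + 3990) = 1725 N/m. In parallel with k₃: k_eq = 1725 + 1120 = 2845 N/m.
ω_n = √(k_eq/m) = √(2845/65.1) = √43.71 = 6.611 rad/s.
f_n = ω_n/(2π) = 6.611/6.283 = 1.052 Hz.

1.05 Hz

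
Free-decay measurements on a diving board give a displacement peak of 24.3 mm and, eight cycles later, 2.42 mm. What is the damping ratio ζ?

0.0458

Logarithmic decrement δ = (1/n)·ln(x₀/x_n) = (1/8)·ln(24.3/2.42) = (1/8)·ln(10.04) = 0.2883.
ζ = δ/√(4π² + δ²) = 0.2883/√(39.48 + 0.0831) = 0.2883/6.290 = 0.04584.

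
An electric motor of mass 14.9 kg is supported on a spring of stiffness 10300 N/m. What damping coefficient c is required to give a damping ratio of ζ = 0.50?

392 N·s/m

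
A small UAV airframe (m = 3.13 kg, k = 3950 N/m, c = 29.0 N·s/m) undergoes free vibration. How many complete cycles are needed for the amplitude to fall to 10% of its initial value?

ζ = c/(2√(km)) = 29.0/(2√(3950 × 3.13)) = 29.0/222.4 = 0.1304.
Logarithmic decrement δ = 2πζ/√(1 − ζ²) = 2π × 0.1304/√(1 − 0.0170) = 0.8264.
x_n/x₀ = e^(−nδ) ≤ 0.1; take ln: n ≥ ln(1/0.1)/δ = 2.303/0.8264 = 2.786.
So 3 complete cycles are required.

3 cycles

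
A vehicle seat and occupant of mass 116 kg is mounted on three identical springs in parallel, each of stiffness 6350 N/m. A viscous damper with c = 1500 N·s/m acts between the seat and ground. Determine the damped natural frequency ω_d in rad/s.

Parallel springs add: k_eq = 3 × 6350 = 19050 N/m.
ω_n = √(k_eq/m) = √(19050/116) = 12.81 rad/s.
Critical damping c_c = 2√(k_eq·m) = 2√(19050 × 116) = 2973 N·s/m, so ζ = c/c_c = 1500/2973 = 0.5045.
ω_d = ω_n√(1 − ζ²) = 12.81 × √(1 − 0.255) = 11.06 rad/s.

11.1 rad/s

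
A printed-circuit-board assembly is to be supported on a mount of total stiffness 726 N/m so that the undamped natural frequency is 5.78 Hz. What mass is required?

ω_n = 2πf_n = 2π × 5.78 = 36.32 rad/s.
m = k/ω_n² = 726/36.32² = 726/1319 = 0.5505 kg.

0.550 kg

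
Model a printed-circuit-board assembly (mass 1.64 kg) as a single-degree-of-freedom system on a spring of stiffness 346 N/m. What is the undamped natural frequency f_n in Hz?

ω_n = √(k/m) = √(346.0/1.64) = √211.0 = 14.52 rad/s.
f_n = ω_n/(2π) = 14.52/6.283 = 2.312 Hz.

2.31 Hz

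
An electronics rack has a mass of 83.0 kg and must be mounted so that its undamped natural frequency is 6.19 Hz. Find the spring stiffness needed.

ω_n = 2πf_n = 2π × 6.19 = 38.89 rad/s.
k = m·ω_n² = 83.0 × 38.89² = 83.0 × 1513 = 125600 N/m.

126000 N/m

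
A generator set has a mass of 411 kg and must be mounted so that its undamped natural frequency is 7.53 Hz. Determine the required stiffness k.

920000 N/m

ω_n = 2πf_n = 2π × 7.53 = 47.31 rad/s.
k = m·ω_n² = 411 × 47.31² = 411 × 2238 = 920000 N/m.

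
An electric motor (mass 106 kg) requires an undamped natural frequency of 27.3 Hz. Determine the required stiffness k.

3120000 N/m

ω_n = 2πf_n = 2π × 27.3 = 171.5 rad/s.
k = m·ω_n² = 106 × 171.5² = 106 × 29420 = 3119000 N/m.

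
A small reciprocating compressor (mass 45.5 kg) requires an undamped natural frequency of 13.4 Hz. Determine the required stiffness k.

323000 N/m

ω_n = 2πf_n = 2π × 13.4 = 84.19 rad/s.
k = m·ω_n² = 45.5 × 84.19² = 45.5 × 7089 = 322500 N/m.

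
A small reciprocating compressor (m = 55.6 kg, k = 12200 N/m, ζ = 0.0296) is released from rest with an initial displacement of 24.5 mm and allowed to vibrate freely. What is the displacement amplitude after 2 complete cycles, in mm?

16.9 mm

Logarithmic decrement δ = 2πζ/√(1 − ζ²) = 2π × 0.02960/√(1 − 0.000876) = 0.1861.
After n cycles, x_n/x₀ = e^(−nδ), so x_2 = 24.5 × e^(−2 × 0.1861) = 24.5 × 0.6893 = 16.89 mm.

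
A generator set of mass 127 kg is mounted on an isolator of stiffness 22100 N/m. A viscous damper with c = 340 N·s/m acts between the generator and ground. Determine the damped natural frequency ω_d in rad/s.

13.1 rad/s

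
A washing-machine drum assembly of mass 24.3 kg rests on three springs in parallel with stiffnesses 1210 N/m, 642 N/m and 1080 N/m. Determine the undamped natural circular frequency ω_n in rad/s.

11.0 rad/s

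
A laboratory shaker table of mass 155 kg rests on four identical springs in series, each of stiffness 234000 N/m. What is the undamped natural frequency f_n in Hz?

Series springs: 1/k_eq = 4/234000, so k_eq = 234000/4 = 58500 N/m.
ω_n = √(k_eq/m) = √(58500/155) = √377.4 = 19.43 rad/s.
f_n = ω_n/(2π) = 19.43/6.283 = 3.092 Hz.

3.09 Hz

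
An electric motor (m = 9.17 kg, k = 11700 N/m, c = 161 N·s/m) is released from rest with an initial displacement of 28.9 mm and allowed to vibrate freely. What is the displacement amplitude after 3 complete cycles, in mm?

ζ = c/(2√(km)) = 161/(2√(11700 × 9.17)) = 161/655.1 = 0.2458.
Logarithmic decrement δ = 2πζ/√(1 − ζ²) = 2π × 0.2458/√(1 − 0.0604) = 1.593.
After n cycles, x_n/x₀ = e^(−nδ), so x_3 = 28.9 × e^(−3 × 1.593) = 28.9 × 0.008403 = 0.2429 mm.

0.243 mm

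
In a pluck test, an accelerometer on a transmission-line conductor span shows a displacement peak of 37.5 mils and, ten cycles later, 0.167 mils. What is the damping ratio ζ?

0.0858

Logarithmic decrement δ = (1/n)·ln(x₀/x_n) = (1/10)·ln(37.5/0.167) = (1/10)·ln(224.6) = 0.5414.
ζ = δ/√(4π² + δ²) = 0.5414/√(39.48 + 0.293) = 0.5414/6.306 = 0.08585.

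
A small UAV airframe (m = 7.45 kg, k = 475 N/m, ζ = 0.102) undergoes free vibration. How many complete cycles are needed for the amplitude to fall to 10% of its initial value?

Logarithmic decrement δ = 2πζ/√(1 − ζ²) = 2π × 0.1020/√(1 − 0.0104) = 0.6442.
x_n/x₀ = e^(−nδ) ≤ 0.1; take ln: n ≥ ln(1/0.1)/δ = 2.303/0.6442 = 3.574.
So 4 complete cycles are required.

4 cycles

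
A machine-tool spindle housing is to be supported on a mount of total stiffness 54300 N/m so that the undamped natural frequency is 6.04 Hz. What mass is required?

ω_n = 2πf_n = 2π × 6.04 = 37.95 rad/s.
m = k/ω_n² = 54300/37.95² = 54300/1440 = 37.70 kg.

37.7 kg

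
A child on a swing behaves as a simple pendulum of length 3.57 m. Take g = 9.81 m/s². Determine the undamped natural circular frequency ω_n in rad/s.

1.66 rad/s

For a simple pendulum ω_n = √(g/L) = √(9.81/3.57) = √2.748 = 1.658 rad/s.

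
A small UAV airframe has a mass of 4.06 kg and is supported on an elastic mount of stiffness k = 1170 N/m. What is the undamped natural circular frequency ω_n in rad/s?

17.0 rad/s

ω_n = √(k/m) = √(1170/4.06) = √288.2 = 16.98 rad/s.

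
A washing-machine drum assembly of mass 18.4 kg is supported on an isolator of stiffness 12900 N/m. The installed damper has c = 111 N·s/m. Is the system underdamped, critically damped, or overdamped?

c_c = 2√(k·m) = 974.4 N·s/m; ζ = c/c_c = 111/974.4 = 0.114.
Since ζ < 1 the system is underdamped.

underdamped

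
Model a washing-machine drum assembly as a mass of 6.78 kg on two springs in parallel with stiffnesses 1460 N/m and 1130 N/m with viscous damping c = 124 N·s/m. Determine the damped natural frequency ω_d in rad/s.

17.3 rad/s

Parallel springs add: k_eq = 1460 + 1130 = 2590 N/m.
ω_n = √(k_eq/m) = √(2590/6.78) = 19.54 rad/s.
Critical damping c_c = 2√(k_eq·m) = 2√(2590 × 6.78) = 265.0 N·s/m, so ζ = c/c_c = 124/265.0 = 0.4679.
ω_d = ω_n√(1 − ζ²) = 19.54 × √(1 − 0.219) = 17.27 rad/s.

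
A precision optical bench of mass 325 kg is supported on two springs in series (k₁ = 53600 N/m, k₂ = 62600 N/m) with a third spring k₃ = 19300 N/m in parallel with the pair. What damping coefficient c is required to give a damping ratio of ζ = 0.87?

Series pair: k_s = k₁k₂/(k₁+k₂) = (53600)(62600)/(53600 + 62600) = 28880 N/m. In parallel with k₃: k_eq = 28880 + 19300 = 48180 N/m.
c_c = 2√(k_eq·m) = 2√(48180 × 325) = 7914 N·s/m.
c = ζ·c_c = 0.87 × 7914 = 6885 N·s/m.

6890 N·s/m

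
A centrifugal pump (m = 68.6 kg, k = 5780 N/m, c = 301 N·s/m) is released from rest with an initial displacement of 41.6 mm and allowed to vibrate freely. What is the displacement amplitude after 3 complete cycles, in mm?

ζ = c/(2√(km)) = 301/(2√(5780 × 68.6)) = 301/1259 = 0.2390.
Logarithmic decrement δ = 2πζ/√(1 − ζ²) = 2π × 0.2390/√(1 − 0.0571) = 1.547.
After n cycles, x_n/x₀ = e^(−nδ), so x_3 = 41.6 × e^(−3 × 1.547) = 41.6 × 0.009661 = 0.4019 mm.

0.402 mm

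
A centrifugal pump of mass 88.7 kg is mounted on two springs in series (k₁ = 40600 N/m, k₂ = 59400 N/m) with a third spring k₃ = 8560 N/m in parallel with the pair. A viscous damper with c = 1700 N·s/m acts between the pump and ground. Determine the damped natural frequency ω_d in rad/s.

16.6 rad/s

Series pair: k_s = k₁k₂/(k₁+k₂) = (40600)(59400)/(40600 + 59400) = 24120 N/m. In parallel with k₃: k_eq = 24120 + 8560 = 32680 N/m.
ω_n = √(k_eq/m) = √(32680/88.7) = 19.19 rad/s.
Critical damping c_c = 2√(k_eq·m) = 2√(32680 × 88.7) = 3405 N·s/m, so ζ = c/c_c = 1700/3405 = 0.4993.
ω_d = ω_n√(1 − ζ²) = 19.19 × √(1 − 0.249) = 16.63 rad/s.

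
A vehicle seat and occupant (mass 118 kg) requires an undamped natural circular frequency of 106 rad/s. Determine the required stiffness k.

1330000 N/m

k = m·ω_n² = 118 × 106.0² = 118 × 11240 = 1326000 N/m.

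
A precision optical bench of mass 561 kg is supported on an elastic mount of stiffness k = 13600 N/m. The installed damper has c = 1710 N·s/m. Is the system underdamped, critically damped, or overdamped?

c_c = 2√(k·m) = 5524 N·s/m; ζ = c/c_c = 1710/5524 = 0.310.
Since ζ < 1 the system is underdamped.

underdamped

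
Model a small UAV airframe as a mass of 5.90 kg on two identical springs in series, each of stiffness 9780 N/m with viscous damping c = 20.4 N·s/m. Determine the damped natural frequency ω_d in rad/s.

28.7 rad/s

Series springs: 1/k_eq = 2/9780, so k_eq = 9780/2 = 4890 N/m.
ω_n = √(k_eq/m) = √(4890/5.90) = 28.79 rad/s.
Critical damping c_c = 2√(k_eq·m) = 2√(4890 × 5.90) = 339.7 N·s/m, so ζ = c/c_c = 20.4/339.7 = 0.06005.
ω_d = ω_n√(1 − ζ²) = 28.79 × √(1 − 0.00361) = 28.74 rad/s.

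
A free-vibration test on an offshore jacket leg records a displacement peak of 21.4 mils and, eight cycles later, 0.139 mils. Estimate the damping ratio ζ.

0.0997

Logarithmic decrement δ = (1/n)·ln(x₀/x_n) = (1/8)·ln(21.4/0.139) = (1/8)·ln(154.0) = 0.6296.
ζ = δ/√(4π² + δ²) = 0.6296/√(39.48 + 0.396) = 0.6296/6.315 = 0.09970.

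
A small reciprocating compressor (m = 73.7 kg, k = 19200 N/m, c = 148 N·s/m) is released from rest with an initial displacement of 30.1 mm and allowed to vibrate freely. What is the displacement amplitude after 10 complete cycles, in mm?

0.599 mm

ζ = c/(2√(km)) = 148/(2√(19200 × 73.7)) = 148/2379 = 0.06221.
Logarithmic decrement δ = 2πζ/√(1 − ζ²) = 2π × 0.06221/√(1 − 0.00387) = 0.3916.
After n cycles, x_n/x₀ = e^(−nδ), so x_10 = 30.1 × e^(−10 × 0.3916) = 30.1 × 0.01992 = 0.5995 mm.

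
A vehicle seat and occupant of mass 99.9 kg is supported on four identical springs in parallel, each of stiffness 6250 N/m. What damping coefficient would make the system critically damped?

3160 N·s/m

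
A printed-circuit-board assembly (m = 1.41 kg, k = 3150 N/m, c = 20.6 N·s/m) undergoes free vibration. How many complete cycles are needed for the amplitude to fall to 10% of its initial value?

3 cycles

ζ = c/(2√(km)) = 20.6/(2√(3150 × 1.41)) = 20.6/133.3 = 0.1546.
Logarithmic decrement δ = 2πζ/√(1 − ζ²) = 2π × 0.1546/√(1 − 0.0239) = 0.9829.
x_n/x₀ = e^(−nδ) ≤ 0.1; take ln: n ≥ ln(1/0.1)/δ = 2.303/0.9829 = 2.343.
So 3 complete cycles are required.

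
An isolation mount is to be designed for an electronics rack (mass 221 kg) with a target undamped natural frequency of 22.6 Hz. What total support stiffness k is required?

4460000 N/m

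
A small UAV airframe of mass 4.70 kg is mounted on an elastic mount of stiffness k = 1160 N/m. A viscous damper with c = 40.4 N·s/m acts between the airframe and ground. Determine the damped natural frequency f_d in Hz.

2.40 Hz

ω_n = √(k/m) = √(1160/4.70) = 15.71 rad/s.
Critical damping c_c = 2√(k·m) = 2√(1160 × 4.70) = 147.7 N·s/m, so ζ = c/c_c = 40.4/147.7 = 0.2736.
ω_d = ω_n√(1 − ζ²) = 15.71 × √(1 − 0.0748) = 15.11 rad/s.
f_d = ω_d/(2π) = 2.405 Hz.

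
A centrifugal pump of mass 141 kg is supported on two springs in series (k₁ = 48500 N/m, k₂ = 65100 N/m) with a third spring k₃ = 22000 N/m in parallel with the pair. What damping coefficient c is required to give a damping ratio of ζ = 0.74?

Series pair: k_s = k₁k₂/(k₁+k₂) = (48500)(65100)/(48500 + 65100) = 27790 N/m. In parallel with k₃: k_eq = 27790 + 22000 = 49790 N/m.
c_c = 2√(k_eq·m) = 2√(49790 × 141) = 5299 N·s/m.
c = ζ·c_c = 0.74 × 5299 = 3922 N·s/m.

3920 N·s/m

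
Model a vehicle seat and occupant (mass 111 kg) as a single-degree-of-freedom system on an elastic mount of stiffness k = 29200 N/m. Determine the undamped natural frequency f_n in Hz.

2.58 Hz

ω_n = √(k/m) = √(29200/111) = √263.1 = 16.22 rad/s.
f_n = ω_n/(2π) = 16.22/6.283 = 2.581 Hz.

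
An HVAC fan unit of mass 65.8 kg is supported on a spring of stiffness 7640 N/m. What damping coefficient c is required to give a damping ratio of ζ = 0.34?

482 N·s/m

c_c = 2√(k·m) = 2√(7640 × 65.8) = 1418 N·s/m.
c = ζ·c_c = 0.34 × 1418 = 482.1 N·s/m.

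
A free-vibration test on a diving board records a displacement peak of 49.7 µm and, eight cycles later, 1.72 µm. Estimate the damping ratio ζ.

Logarithmic decrement δ = (1/n)·ln(x₀/x_n) = (1/8)·ln(49.7/1.72) = (1/8)·ln(28.90) = 0.4205.
ζ = δ/√(4π² + δ²) = 0.4205/√(39.48 + 0.177) = 0.4205/6.297 = 0.06677.

0.0668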